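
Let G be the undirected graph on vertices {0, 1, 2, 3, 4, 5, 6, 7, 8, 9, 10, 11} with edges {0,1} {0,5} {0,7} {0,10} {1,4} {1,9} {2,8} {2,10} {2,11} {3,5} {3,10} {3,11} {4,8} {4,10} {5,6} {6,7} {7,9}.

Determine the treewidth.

3

A width-3 tree decomposition is:
Bags: B1 = {1, 6, 7, 9}  B2 = {0, 1, 6, 7}  B3 = {0, 1, 5, 6}  B4 = {0, 1, 4, 5}  B5 = {0, 4, 5, 10}  B6 = {3, 4, 5, 10}  B7 = {3, 4, 8, 10}  B8 = {2, 3, 8, 10}  B9 = {2, 3, 8, 11}
Tree: B1–B2, B2–B3, B3–B4, B4–B5, B5–B6, B6–B7, B7–B8, B8–B9
Each bag holds 4 vertices, so the decomposition has width 3, which upper-bounds the treewidth. For the lower bound: the 4 vertex sets {6,7,9}, {1}, {0}, {3,4,5,10} are disjoint, each induces a connected subgraph, and every pair is joined by at least one edge of G. Contracting each set to a single vertex therefore yields K_{4} as a minor, and since treewidth is minor-monotone, tw(G) ≥ tw(K_{4}) = 3. Combining the bounds, tw(G) = 3.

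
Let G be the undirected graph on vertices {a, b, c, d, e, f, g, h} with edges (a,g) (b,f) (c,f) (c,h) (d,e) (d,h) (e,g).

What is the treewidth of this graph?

1

A width-1 tree decomposition is:
Bags: B1 = {b, f}  B2 = {c, f}  B3 = {c, h}  B4 = {d, h}  B5 = {d, e}  B6 = {e, g}  B7 = {a, g}
Tree: B1–B2, B2–B3, B3–B4, B4–B5, B5–B6, B6–B7
The largest bag has 2 vertices, giving width 1; this decomposition certifies tw(G) ≤ 1. Any graph with an edge has treewidth ≥ 1, and G has the edge b–f. The upper and lower bounds meet at 1, so that is the treewidth.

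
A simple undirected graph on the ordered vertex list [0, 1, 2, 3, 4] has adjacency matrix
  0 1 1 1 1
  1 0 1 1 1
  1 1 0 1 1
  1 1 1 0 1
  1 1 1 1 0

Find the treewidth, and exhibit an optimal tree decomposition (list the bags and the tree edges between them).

Treewidth 4.
One such decomposition:
Bags: B1 = {0, 1, 2, 3, 4}
Tree: (single bag)

A single bag containing all 5 vertices is trivially a valid decomposition of width 4. On the other hand G contains the 5-clique {0, 1, 2, 3, 4}. A clique must lie in a single bag of any decomposition, so no decomposition can have width below 4. Hence tw(G) = 4 exactly.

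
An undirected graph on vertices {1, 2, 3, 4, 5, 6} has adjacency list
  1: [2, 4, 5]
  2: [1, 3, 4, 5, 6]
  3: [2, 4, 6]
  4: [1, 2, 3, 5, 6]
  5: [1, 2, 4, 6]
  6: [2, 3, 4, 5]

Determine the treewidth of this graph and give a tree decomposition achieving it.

Treewidth 3.
One optimal decomposition is:
Bags: B1 = {2, 4, 5, 6}  B2 = {1, 2, 4, 5}  B3 = {2, 3, 4, 6}
Tree: B1–B2, B1–B3

Each bag holds 4 vertices, so the decomposition has width 3, which upper-bounds the treewidth. Conversely, {2, 3, 4, 6} is a clique of size 4, and the vertices of any clique must share a bag in every tree decomposition; so some bag has ≥ 4 vertices and tw(G) ≥ 3. Hence tw(G) = 3 exactly.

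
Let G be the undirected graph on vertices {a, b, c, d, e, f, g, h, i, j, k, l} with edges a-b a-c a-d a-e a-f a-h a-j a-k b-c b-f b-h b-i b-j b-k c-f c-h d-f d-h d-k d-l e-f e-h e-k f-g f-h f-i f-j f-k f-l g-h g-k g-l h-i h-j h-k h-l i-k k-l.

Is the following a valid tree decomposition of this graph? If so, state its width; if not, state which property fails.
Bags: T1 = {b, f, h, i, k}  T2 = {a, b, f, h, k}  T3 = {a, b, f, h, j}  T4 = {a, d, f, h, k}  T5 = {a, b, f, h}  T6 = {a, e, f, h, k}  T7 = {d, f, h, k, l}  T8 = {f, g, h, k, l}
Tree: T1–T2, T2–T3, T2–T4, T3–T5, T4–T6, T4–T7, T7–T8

A tree decomposition must satisfy three properties: every vertex lies in some bag; for every edge, both endpoints lie together in some bag; and for every vertex, the bags containing it form a connected subtree. Here vertex c appears in no bag, so the decomposition is invalid.

No — vertex c appears in no bag.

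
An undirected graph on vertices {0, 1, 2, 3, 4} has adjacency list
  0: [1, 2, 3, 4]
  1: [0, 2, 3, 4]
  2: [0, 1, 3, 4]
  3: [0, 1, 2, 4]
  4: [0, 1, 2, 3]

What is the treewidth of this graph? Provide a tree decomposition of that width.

Treewidth 4.
One such decomposition:
Bags: B1 = {0, 1, 2, 3, 4}
Tree: (single bag)

A single bag containing all 5 vertices is trivially a valid decomposition of width 4. On the other hand G contains the 5-clique {0, 1, 2, 3, 4}. A clique must lie in a single bag of any decomposition, so no decomposition can have width below 4. Hence tw(G) = 4 exactly.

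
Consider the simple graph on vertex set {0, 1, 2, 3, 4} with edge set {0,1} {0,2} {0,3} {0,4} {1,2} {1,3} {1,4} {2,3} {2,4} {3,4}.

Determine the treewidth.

4

A width-4 tree decomposition is:
Bags: B1 = {0, 1, 2, 3, 4}
Tree: (single bag)
A single bag containing all 5 vertices is trivially a valid decomposition of width 4. For the lower bound, the 5 vertices {0, 1, 2, 3, 4} are pairwise adjacent, and any tree decomposition puts a clique entirely inside one bag — forcing width ≥ 4. Hence tw(G) = 4 exactly.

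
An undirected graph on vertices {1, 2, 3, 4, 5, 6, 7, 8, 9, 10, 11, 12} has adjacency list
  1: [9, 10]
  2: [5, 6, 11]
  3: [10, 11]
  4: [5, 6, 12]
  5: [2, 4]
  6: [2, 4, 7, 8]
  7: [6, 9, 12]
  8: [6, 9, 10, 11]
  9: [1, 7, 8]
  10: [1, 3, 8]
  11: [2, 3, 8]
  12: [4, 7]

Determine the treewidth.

3

A width-3 tree decomposition is:
Bags: B1 = {1, 3, 10, 11}  B2 = {1, 8, 10, 11}  B3 = {1, 8, 9, 11}  B4 = {2, 8, 9, 11}  B5 = {2, 6, 8, 9}  B6 = {2, 6, 7, 9}  B7 = {2, 5, 6, 7}  B8 = {4, 5, 6, 7}  B9 = {4, 5, 7, 12}
Tree: B1–B2, B2–B3, B3–B4, B4–B5, B5–B6, B6–B7, B7–B8, B8–B9
Each bag holds 4 vertices, so the decomposition has width 3, which upper-bounds the treewidth. For the lower bound: the 4 vertex sets {1,3,10}, {11}, {8}, {2,6,7,9} are disjoint, each induces a connected subgraph, and every pair is joined by at least one edge of G. Contracting each set to a single vertex therefore yields K_{4} as a minor, and since treewidth is minor-monotone, tw(G) ≥ tw(K_{4}) = 3. Hence tw(G) = 3 exactly.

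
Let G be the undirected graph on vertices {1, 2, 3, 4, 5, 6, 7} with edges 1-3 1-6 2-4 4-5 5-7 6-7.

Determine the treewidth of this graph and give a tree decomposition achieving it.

Each bag holds 2 vertices, so the decomposition has width 1, which upper-bounds the treewidth. Any graph with an edge has treewidth ≥ 1, and G has the edge 3–1. Hence tw(G) = 1 exactly.

Treewidth 1.
One optimal decomposition is:
Bags: B1 = {1, 3}  B2 = {1, 6}  B3 = {6, 7}  B4 = {5, 7}  B5 = {4, 5}  B6 = {2, 4}
Tree: B1–B2, B2–B3, B3–B4, B4–B5, B5–B6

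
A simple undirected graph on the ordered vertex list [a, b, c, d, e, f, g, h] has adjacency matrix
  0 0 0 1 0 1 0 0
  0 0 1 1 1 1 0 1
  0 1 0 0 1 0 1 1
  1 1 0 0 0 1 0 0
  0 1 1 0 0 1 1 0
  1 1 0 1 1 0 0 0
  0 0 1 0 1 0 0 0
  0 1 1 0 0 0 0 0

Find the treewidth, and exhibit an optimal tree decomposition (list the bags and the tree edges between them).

Each bag holds 3 vertices, so the decomposition has width 2, which upper-bounds the treewidth. On the other hand G contains the 3-clique {c, e, g}. A clique must lie in a single bag of any decomposition, so no decomposition can have width below 2. Therefore the treewidth is 2.

Treewidth 2.
One such decomposition:
Bags: B1 = {b, c, e}  B2 = {b, c, h}  B3 = {b, e, f}  B4 = {b, d, f}  B5 = {c, e, g}  B6 = {a, d, f}
Tree: B1–B2, B1–B3, B3–B4, B1–B5, B4–B6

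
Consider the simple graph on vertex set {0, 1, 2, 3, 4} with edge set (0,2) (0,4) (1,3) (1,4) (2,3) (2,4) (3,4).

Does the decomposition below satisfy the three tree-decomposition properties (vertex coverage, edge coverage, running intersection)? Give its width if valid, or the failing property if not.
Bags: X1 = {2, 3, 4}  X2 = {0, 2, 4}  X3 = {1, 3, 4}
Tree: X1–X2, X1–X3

Vertex coverage: the bags together contain {0, 1, 2, 3, 4}, the full vertex set. Edge coverage: each edge of G has both endpoints in at least one bag. Running intersection: for every vertex, the bags containing it form a connected subtree. All three properties hold, so this is a valid tree decomposition of width max|bag| − 1 = 2, and hence tw(G) ≤ 2.

Yes; width 2.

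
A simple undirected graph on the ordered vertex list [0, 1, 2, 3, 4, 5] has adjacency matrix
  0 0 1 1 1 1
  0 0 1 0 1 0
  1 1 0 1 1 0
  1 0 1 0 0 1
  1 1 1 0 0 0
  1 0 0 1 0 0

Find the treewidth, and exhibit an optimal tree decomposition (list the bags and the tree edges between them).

The largest bag has 3 vertices, giving width 2; this decomposition certifies tw(G) ≤ 2. On the other hand G contains the 3-clique {0, 2, 3}. A clique must lie in a single bag of any decomposition, so no decomposition can have width below 2. Combining the bounds, tw(G) = 2.

Treewidth 2.
One such decomposition:
Bags: B1 = {0, 3, 5}  B2 = {0, 2, 3}  B3 = {0, 2, 4}  B4 = {1, 2, 4}
Tree: B1–B2, B2–B3, B3–B4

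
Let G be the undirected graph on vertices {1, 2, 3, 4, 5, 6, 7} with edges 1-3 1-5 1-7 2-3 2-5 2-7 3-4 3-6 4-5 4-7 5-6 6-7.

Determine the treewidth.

A width-3 tree decomposition is:
Bags: B1 = {3, 5, 6, 7}  B2 = {3, 4, 5, 7}  B3 = {2, 3, 5, 7}  B4 = {1, 3, 5, 7}
Tree: B1–B2, B2–B3, B3–B4
Every bag has size at most 4, so the width is 4 − 1 = 3 and tw(G) ≤ 3. For the lower bound: the 4 vertex sets {5,6}, {3,4}, {7}, {2} are disjoint, each induces a connected subgraph, and every pair is joined by at least one edge of G. Contracting each set to a single vertex therefore yields K_{4} as a minor, and since treewidth is minor-monotone, tw(G) ≥ tw(K_{4}) = 3. Combining the bounds, tw(G) = 3.

3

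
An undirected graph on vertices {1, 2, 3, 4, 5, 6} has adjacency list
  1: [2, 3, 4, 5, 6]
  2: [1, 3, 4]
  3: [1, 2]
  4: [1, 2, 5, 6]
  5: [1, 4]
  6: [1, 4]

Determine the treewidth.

A width-2 tree decomposition is:
Bags: B1 = {1, 2, 4}  B2 = {1, 4, 6}  B3 = {1, 4, 5}  B4 = {1, 2, 3}
Tree: B1–B2, B2–B3, B1–B4
Each bag holds 3 vertices, so the decomposition has width 2, which upper-bounds the treewidth. On the other hand G contains the 3-clique {1, 2, 3}. A clique must lie in a single bag of any decomposition, so no decomposition can have width below 2. Therefore the treewidth is 2.

2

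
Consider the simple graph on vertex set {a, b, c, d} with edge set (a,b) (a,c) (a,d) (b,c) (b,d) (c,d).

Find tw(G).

3

A width-3 tree decomposition is:
Bags: B1 = {a, b, c, d}
Tree: (single bag)
A single bag containing all 4 vertices is trivially a valid decomposition of width 3. Conversely, {a, b, c, d} is a clique of size 4, and the vertices of any clique must share a bag in every tree decomposition; so some bag has ≥ 4 vertices and tw(G) ≥ 3. Combining the bounds, tw(G) = 3.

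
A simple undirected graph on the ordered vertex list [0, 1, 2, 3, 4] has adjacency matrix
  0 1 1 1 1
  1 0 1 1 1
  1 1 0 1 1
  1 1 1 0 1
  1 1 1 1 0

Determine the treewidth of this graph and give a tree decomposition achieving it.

Treewidth 4.
One optimal decomposition is:
Bags: B1 = {0, 1, 2, 3, 4}
Tree: (single bag)

With just one bag of size 5, the width is 5 − 1 = 4, so tw(G) ≤ 4. Conversely, {0, 1, 2, 3, 4} is a clique of size 5, and the vertices of any clique must share a bag in every tree decomposition; so some bag has ≥ 5 vertices and tw(G) ≥ 4. Combining the bounds, tw(G) = 4.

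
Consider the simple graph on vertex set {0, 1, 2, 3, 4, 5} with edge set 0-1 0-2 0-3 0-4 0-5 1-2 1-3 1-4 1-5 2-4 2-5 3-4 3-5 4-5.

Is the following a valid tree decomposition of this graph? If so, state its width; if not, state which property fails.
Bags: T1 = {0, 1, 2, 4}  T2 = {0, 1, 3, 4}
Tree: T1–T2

A tree decomposition must satisfy three properties: every vertex lies in some bag; for every edge, both endpoints lie together in some bag; and for every vertex, the bags containing it form a connected subtree. Here vertex 5 appears in no bag, so the decomposition is invalid.

No — vertex 5 appears in no bag.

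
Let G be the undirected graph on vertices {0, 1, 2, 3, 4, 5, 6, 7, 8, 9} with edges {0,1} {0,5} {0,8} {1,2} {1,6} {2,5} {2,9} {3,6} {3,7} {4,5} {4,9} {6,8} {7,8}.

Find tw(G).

A width-2 tree decomposition is:
Bags: B1 = {3, 6, 7}  B2 = {6, 7, 8}  B3 = {1, 6, 8}  B4 = {0, 1, 8}  B5 = {0, 1, 2}  B6 = {0, 2, 5}  B7 = {2, 5, 9}  B8 = {4, 5, 9}
Tree: B1–B2, B2–B3, B3–B4, B4–B5, B5–B6, B6–B7, B7–B8
The largest bag has 3 vertices, giving width 2; this decomposition certifies tw(G) ≤ 2. For the lower bound, G contains the cycle 3–7–8–6–3, so G is not a forest; only forests have treewidth ≤ 1, hence tw(G) ≥ 2. Combining the bounds, tw(G) = 2.

2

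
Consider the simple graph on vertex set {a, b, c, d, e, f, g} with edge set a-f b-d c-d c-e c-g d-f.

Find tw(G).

1

A width-1 tree decomposition is:
Bags: B1 = {d, f}  B2 = {a, f}  B3 = {c, d}  B4 = {c, e}  B5 = {c, g}  B6 = {b, d}
Tree: B1–B2, B1–B3, B3–B4, B4–B5, B3–B6
The largest bag has 2 vertices, giving width 1; this decomposition certifies tw(G) ≤ 1. Since G has at least one edge (e.g. d–f), it is not an edgeless graph, so tw(G) ≥ 1. The upper and lower bounds meet at 1, so that is the treewidth.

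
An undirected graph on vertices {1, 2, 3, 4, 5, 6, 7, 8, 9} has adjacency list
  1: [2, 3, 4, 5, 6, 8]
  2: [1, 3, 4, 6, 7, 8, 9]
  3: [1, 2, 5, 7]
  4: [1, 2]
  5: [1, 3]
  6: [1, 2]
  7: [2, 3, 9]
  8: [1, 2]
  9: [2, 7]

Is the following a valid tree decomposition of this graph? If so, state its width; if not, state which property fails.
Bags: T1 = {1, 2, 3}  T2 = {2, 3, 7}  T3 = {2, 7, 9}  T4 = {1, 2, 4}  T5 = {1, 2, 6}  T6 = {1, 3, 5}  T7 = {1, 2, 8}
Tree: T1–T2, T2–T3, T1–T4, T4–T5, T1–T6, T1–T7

Every vertex of G appears in some bag (union = {1, 2, 3, 4, 5, 6, 7, 8, 9}); every edge is covered by a bag; and for each vertex v the set of bags containing v is connected in the bag tree. The decomposition is therefore valid. The largest bag has 3 vertices, so the width is 2.

Yes; width 2.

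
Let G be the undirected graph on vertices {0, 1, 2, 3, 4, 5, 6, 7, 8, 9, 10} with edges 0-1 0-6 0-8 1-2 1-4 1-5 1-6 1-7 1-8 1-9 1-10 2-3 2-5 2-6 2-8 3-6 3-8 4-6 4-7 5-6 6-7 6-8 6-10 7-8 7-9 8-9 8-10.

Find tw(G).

3

A width-3 tree decomposition is:
Bags: B1 = {1, 2, 6, 8}  B2 = {0, 1, 6, 8}  B3 = {1, 6, 8, 10}  B4 = {1, 2, 5, 6}  B5 = {2, 3, 6, 8}  B6 = {1, 6, 7, 8}  B7 = {1, 4, 6, 7}  B8 = {1, 7, 8, 9}
Tree: B1–B2, B1–B3, B1–B4, B1–B5, B3–B6, B6–B7, B6–B8
Each bag holds 4 vertices, so the decomposition has width 3, which upper-bounds the treewidth. For the lower bound, the 4 vertices {1, 7, 8, 9} are pairwise adjacent, and any tree decomposition puts a clique entirely inside one bag — forcing width ≥ 3. Hence tw(G) = 3 exactly.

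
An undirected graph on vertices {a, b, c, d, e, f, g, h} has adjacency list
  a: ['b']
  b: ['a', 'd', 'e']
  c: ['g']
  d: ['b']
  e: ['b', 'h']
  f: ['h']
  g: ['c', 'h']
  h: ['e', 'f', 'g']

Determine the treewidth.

A width-1 tree decomposition is:
Bags: B1 = {c, g}  B2 = {g, h}  B3 = {f, h}  B4 = {e, h}  B5 = {b, e}  B6 = {a, b}  B7 = {b, d}
Tree: B1–B2, B2–B3, B3–B4, B4–B5, B5–B6, B5–B7
Each bag holds 2 vertices, so the decomposition has width 1, which upper-bounds the treewidth. G has an edge, so its treewidth is at least 1. The upper and lower bounds meet at 1, so that is the treewidth.

1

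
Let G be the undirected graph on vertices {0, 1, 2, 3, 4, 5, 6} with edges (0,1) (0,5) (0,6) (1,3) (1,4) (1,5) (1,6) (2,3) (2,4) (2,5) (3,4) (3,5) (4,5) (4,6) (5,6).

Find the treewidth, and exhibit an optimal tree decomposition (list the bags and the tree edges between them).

Treewidth 3.
Bags: B1 = {1, 3, 4, 5}  B2 = {1, 4, 5, 6}  B3 = {0, 1, 5, 6}  B4 = {2, 3, 4, 5}
Tree: B1–B2, B2–B3, B1–B4

Every bag has size at most 4, so the width is 4 − 1 = 3 and tw(G) ≤ 3. For the lower bound, the 4 vertices {0, 1, 5, 6} are pairwise adjacent, and any tree decomposition puts a clique entirely inside one bag — forcing width ≥ 3. The upper and lower bounds meet at 3, so that is the treewidth.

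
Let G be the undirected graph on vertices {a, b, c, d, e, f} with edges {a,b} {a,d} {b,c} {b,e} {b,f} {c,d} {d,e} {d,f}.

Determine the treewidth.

2

A width-2 tree decomposition is:
Bags: B1 = {a, b, d}  B2 = {b, c, d}  B3 = {b, d, f}  B4 = {b, d, e}
Tree: B1–B2, B2–B3, B3–B4
Every bag has size at most 3, so the width is 3 − 1 = 2 and tw(G) ≤ 2. Since a–b–c–d–a is a cycle in G, G is not acyclic. Forests are exactly the graphs of treewidth ≤ 1, so tw(G) ≥ 2. The upper and lower bounds meet at 2, so that is the treewidth.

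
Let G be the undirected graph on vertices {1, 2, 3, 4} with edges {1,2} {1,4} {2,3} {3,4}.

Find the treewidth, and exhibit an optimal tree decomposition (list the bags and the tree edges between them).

Every bag has size at most 3, so the width is 3 − 1 = 2 and tw(G) ≤ 2. For the lower bound, G contains the cycle 3–2–1–4–3, so G is not a forest; only forests have treewidth ≤ 1, hence tw(G) ≥ 2. Hence tw(G) = 2 exactly.

Treewidth 2.
One optimal decomposition is:
Bags: B1 = {1, 2, 3}  B2 = {1, 3, 4}
Tree: B1–B2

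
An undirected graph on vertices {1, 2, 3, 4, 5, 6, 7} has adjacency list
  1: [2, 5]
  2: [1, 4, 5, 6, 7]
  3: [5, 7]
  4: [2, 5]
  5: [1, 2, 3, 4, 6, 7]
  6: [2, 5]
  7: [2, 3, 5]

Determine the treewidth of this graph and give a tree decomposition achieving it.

Treewidth 2.
Bags: B1 = {3, 5, 7}  B2 = {2, 5, 7}  B3 = {2, 5, 6}  B4 = {2, 4, 5}  B5 = {1, 2, 5}
Tree: B1–B2, B2–B3, B3–B4, B4–B5

The largest bag has 3 vertices, giving width 2; this decomposition certifies tw(G) ≤ 2. Conversely, {1, 2, 5} is a clique of size 3, and the vertices of any clique must share a bag in every tree decomposition; so some bag has ≥ 3 vertices and tw(G) ≥ 2. Combining the bounds, tw(G) = 2.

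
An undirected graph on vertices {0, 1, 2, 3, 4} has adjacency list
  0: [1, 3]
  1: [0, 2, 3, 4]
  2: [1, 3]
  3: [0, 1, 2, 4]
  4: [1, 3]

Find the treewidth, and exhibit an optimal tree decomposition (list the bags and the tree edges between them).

Every bag has size at most 3, so the width is 3 − 1 = 2 and tw(G) ≤ 2. Conversely, {0, 1, 3} is a clique of size 3, and the vertices of any clique must share a bag in every tree decomposition; so some bag has ≥ 3 vertices and tw(G) ≥ 2. Combining the bounds, tw(G) = 2.

Treewidth 2.
One such decomposition:
Bags: B1 = {1, 3, 4}  B2 = {0, 1, 3}  B3 = {1, 2, 3}
Tree: B1–B2, B2–B3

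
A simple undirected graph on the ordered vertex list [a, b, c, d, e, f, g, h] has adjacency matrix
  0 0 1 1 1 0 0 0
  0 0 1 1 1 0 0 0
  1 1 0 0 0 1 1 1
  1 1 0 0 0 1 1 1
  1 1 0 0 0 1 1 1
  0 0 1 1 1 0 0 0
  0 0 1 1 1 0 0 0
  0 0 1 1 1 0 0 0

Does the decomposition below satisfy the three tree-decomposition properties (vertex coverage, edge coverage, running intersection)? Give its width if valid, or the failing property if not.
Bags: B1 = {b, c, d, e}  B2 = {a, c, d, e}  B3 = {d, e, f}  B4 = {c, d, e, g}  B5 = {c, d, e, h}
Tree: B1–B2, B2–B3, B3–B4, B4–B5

No — edge (c,f) lies in no bag.

A tree decomposition must satisfy three properties: every vertex lies in some bag; for every edge, both endpoints lie together in some bag; and for every vertex, the bags containing it form a connected subtree. Here edge (c,f) lies in no bag, so the decomposition is invalid.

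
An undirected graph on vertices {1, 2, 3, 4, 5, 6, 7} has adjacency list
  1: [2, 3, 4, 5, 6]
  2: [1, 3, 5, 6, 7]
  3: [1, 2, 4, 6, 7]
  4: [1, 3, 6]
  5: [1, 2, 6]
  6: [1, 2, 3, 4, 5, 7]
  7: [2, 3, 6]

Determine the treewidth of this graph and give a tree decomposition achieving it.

Every bag has size at most 4, so the width is 4 − 1 = 3 and tw(G) ≤ 3. For the lower bound, the 4 vertices {1, 2, 3, 6} are pairwise adjacent, and any tree decomposition puts a clique entirely inside one bag — forcing width ≥ 3. Therefore the treewidth is 3.

Treewidth 3.
One optimal decomposition is:
Bags: B1 = {1, 2, 3, 6}  B2 = {1, 2, 5, 6}  B3 = {1, 3, 4, 6}  B4 = {2, 3, 6, 7}
Tree: B1–B2, B1–B3, B1–B4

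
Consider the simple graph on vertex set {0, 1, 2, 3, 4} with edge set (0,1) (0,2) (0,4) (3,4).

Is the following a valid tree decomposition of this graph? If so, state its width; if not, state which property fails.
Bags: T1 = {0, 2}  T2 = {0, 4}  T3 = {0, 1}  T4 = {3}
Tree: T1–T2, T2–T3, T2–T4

A tree decomposition must satisfy three properties: every vertex lies in some bag; for every edge, both endpoints lie together in some bag; and for every vertex, the bags containing it form a connected subtree. Here edge (4,3) lies in no bag, so the decomposition is invalid.

No — edge (4,3) lies in no bag.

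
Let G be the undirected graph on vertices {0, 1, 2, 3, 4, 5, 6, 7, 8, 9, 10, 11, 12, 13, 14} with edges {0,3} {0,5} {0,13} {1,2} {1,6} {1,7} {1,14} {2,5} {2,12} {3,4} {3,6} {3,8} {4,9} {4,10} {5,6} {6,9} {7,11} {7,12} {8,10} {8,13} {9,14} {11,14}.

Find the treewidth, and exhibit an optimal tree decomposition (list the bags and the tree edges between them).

The largest bag has 4 vertices, giving width 3; this decomposition certifies tw(G) ≤ 3. For the lower bound: the 4 vertex sets {7,11,12}, {14}, {1}, {2,5,6,9} are disjoint, each induces a connected subgraph, and every pair is joined by at least one edge of G. Contracting each set to a single vertex therefore yields K_{4} as a minor, and since treewidth is minor-monotone, tw(G) ≥ tw(K_{4}) = 3. Therefore the treewidth is 3.

Treewidth 3.
One such decomposition:
Bags: B1 = {7, 11, 12, 14}  B2 = {1, 7, 12, 14}  B3 = {1, 2, 12, 14}  B4 = {1, 2, 9, 14}  B5 = {1, 2, 6, 9}  B6 = {2, 5, 6, 9}  B7 = {4, 5, 6, 9}  B8 = {3, 4, 5, 6}  B9 = {0, 3, 4, 5}  B10 = {0, 3, 4, 10}  B11 = {0, 3, 8, 10}  B12 = {0, 8, 10, 13}
Tree: B1–B2, B2–B3, B3–B4, B4–B5, B5–B6, B6–B7, B7–B8, B8–B9, B9–B10, B10–B11, B11–B12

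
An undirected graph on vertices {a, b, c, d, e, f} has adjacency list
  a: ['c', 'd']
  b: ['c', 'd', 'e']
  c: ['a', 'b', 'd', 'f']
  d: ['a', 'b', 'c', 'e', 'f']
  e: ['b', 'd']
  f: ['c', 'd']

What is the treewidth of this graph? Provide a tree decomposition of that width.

Each bag holds 3 vertices, so the decomposition has width 2, which upper-bounds the treewidth. Conversely, {b, d, e} is a clique of size 3, and the vertices of any clique must share a bag in every tree decomposition; so some bag has ≥ 3 vertices and tw(G) ≥ 2. The upper and lower bounds meet at 2, so that is the treewidth.

Treewidth 2.
One optimal decomposition is:
Bags: B1 = {b, c, d}  B2 = {c, d, f}  B3 = {a, c, d}  B4 = {b, d, e}
Tree: B1–B2, B2–B3, B1–B4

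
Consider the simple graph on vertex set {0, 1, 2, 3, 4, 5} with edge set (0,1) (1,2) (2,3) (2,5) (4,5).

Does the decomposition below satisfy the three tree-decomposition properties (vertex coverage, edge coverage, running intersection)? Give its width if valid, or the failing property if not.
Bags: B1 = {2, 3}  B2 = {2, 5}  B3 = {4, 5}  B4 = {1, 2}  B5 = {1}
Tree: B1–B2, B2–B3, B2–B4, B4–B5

A tree decomposition must satisfy three properties: every vertex lies in some bag; for every edge, both endpoints lie together in some bag; and for every vertex, the bags containing it form a connected subtree. Here vertex 0 appears in no bag, so the decomposition is invalid.

No — vertex 0 appears in no bag.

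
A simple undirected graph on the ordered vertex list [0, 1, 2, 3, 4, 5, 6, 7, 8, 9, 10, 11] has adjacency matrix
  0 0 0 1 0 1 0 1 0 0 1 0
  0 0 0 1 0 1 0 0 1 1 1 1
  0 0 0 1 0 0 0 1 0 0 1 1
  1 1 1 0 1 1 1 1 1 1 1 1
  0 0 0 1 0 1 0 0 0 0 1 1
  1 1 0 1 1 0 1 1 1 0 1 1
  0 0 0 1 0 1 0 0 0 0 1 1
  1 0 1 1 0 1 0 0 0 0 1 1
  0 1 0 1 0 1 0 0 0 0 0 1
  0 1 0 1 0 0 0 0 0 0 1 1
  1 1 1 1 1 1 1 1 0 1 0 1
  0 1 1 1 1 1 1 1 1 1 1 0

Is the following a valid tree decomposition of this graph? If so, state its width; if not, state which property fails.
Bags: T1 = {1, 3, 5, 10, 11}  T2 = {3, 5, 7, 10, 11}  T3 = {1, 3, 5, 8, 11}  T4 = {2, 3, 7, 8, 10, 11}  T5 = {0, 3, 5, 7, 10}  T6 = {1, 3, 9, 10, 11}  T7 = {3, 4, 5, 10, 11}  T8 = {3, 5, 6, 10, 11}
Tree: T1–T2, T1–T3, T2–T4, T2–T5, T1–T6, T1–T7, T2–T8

A tree decomposition must satisfy three properties: every vertex lies in some bag; for every edge, both endpoints lie together in some bag; and for every vertex, the bags containing it form a connected subtree. Here bags containing vertex 8 are not connected in the tree, so the decomposition is invalid.

No — bags containing vertex 8 are not connected in the tree.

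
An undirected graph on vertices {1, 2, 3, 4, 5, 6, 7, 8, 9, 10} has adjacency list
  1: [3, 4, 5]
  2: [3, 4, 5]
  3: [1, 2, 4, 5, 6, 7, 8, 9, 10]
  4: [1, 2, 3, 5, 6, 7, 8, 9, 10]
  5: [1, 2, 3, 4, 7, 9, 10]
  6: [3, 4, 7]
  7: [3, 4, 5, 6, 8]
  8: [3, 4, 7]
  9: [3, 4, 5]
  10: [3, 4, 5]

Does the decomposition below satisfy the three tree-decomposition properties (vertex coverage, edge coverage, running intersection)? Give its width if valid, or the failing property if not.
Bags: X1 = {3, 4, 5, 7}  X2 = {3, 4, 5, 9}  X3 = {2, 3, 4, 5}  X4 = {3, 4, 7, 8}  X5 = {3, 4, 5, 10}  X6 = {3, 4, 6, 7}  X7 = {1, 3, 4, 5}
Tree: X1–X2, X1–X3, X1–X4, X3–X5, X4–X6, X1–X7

Vertex coverage: the bags together contain {1, 2, 3, 4, 5, 6, 7, 8, 9, 10}, the full vertex set. Edge coverage: each edge of G has both endpoints in at least one bag. Running intersection: for every vertex, the bags containing it form a connected subtree. All three properties hold, so this is a valid tree decomposition of width max|bag| − 1 = 3, and hence tw(G) ≤ 3.

Yes; width 3.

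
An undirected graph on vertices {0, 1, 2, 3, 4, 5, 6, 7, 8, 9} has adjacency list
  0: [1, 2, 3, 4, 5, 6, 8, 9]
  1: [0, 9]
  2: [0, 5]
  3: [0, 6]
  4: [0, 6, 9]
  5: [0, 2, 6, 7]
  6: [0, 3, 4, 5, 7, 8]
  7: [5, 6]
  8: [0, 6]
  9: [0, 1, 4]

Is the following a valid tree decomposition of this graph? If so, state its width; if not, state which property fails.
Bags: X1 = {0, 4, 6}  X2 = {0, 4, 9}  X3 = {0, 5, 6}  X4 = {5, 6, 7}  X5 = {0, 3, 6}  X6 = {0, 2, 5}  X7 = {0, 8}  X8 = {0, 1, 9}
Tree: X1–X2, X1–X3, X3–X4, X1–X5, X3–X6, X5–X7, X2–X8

No — edge (6,8) lies in no bag.

A tree decomposition must satisfy three properties: every vertex lies in some bag; for every edge, both endpoints lie together in some bag; and for every vertex, the bags containing it form a connected subtree. Here edge (6,8) lies in no bag, so the decomposition is invalid.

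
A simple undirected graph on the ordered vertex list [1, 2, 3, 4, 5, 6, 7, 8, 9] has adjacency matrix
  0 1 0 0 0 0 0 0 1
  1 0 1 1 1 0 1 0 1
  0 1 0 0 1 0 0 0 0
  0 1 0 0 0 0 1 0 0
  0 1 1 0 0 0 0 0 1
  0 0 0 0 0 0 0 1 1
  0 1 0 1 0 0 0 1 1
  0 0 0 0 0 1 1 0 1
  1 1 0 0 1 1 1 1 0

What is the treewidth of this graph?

2

A width-2 tree decomposition is:
Bags: B1 = {7, 8, 9}  B2 = {2, 7, 9}  B3 = {1, 2, 9}  B4 = {2, 5, 9}  B5 = {2, 4, 7}  B6 = {6, 8, 9}  B7 = {2, 3, 5}
Tree: B1–B2, B2–B3, B3–B4, B2–B5, B1–B6, B4–B7
The largest bag has 3 vertices, giving width 2; this decomposition certifies tw(G) ≤ 2. For the lower bound, the 3 vertices {6, 8, 9} are pairwise adjacent, and any tree decomposition puts a clique entirely inside one bag — forcing width ≥ 2. Combining the bounds, tw(G) = 2.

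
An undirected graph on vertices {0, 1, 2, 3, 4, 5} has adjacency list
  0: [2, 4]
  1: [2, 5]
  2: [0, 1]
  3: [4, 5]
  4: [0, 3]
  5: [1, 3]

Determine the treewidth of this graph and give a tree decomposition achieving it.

Treewidth 2.
One optimal decomposition is:
Bags: B1 = {1, 2, 5}  B2 = {2, 3, 5}  B3 = {2, 3, 4}  B4 = {0, 2, 4}
Tree: B1–B2, B2–B3, B3–B4

Every bag has size at most 3, so the width is 3 − 1 = 2 and tw(G) ≤ 2. The edges 2–1–5–3–4–0–2 form a cycle, so G is not a tree and its treewidth is at least 2. Combining the bounds, tw(G) = 2.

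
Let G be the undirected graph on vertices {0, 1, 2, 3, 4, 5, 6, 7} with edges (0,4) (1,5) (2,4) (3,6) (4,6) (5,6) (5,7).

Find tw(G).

1

A width-1 tree decomposition is:
Bags: B1 = {5, 7}  B2 = {5, 6}  B3 = {4, 6}  B4 = {3, 6}  B5 = {0, 4}  B6 = {2, 4}  B7 = {1, 5}
Tree: B1–B2, B2–B3, B2–B4, B3–B5, B5–B6, B2–B7
Each bag holds 2 vertices, so the decomposition has width 1, which upper-bounds the treewidth. G has an edge, so its treewidth is at least 1. Therefore the treewidth is 1.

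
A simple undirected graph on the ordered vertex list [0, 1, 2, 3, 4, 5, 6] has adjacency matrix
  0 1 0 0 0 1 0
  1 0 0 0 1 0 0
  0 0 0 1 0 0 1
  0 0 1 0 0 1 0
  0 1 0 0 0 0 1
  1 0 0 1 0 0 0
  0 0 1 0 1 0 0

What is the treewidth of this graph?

2

A width-2 tree decomposition is:
Bags: B1 = {0, 3, 5}  B2 = {0, 1, 3}  B3 = {1, 3, 4}  B4 = {3, 4, 6}  B5 = {2, 3, 6}
Tree: B1–B2, B2–B3, B3–B4, B4–B5
The largest bag has 3 vertices, giving width 2; this decomposition certifies tw(G) ≤ 2. For the lower bound, G contains the cycle 3–5–0–1–4–6–2–3, so G is not a forest; only forests have treewidth ≤ 1, hence tw(G) ≥ 2. Combining the bounds, tw(G) = 2.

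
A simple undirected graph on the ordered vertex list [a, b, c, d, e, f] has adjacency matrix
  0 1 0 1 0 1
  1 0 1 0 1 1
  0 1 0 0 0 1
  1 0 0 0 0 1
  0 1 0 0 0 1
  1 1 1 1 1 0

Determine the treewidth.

A width-2 tree decomposition is:
Bags: B1 = {a, d, f}  B2 = {a, b, f}  B3 = {b, e, f}  B4 = {b, c, f}
Tree: B1–B2, B2–B3, B2–B4
Every bag has size at most 3, so the width is 3 − 1 = 2 and tw(G) ≤ 2. For the lower bound, the 3 vertices {a, d, f} are pairwise adjacent, and any tree decomposition puts a clique entirely inside one bag — forcing width ≥ 2. Hence tw(G) = 2 exactly.

2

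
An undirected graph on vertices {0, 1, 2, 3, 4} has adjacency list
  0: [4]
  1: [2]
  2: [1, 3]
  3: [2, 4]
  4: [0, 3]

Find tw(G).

1

A width-1 tree decomposition is:
Bags: B1 = {1, 2}  B2 = {2, 3}  B3 = {3, 4}  B4 = {0, 4}
Tree: B1–B2, B2–B3, B3–B4
Each bag holds 2 vertices, so the decomposition has width 1, which upper-bounds the treewidth. Any graph with an edge has treewidth ≥ 1, and G has the edge 1–2. The upper and lower bounds meet at 1, so that is the treewidth.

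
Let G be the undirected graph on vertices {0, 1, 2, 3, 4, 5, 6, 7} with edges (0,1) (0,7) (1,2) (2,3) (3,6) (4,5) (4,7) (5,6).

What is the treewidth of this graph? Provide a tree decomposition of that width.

The largest bag has 3 vertices, giving width 2; this decomposition certifies tw(G) ≤ 2. Since 3–2–1–0–7–4–5–6–3 is a cycle in G, G is not acyclic. Forests are exactly the graphs of treewidth ≤ 1, so tw(G) ≥ 2. Hence tw(G) = 2 exactly.

Treewidth 2.
One optimal decomposition is:
Bags: B1 = {1, 2, 3}  B2 = {0, 1, 3}  B3 = {0, 3, 7}  B4 = {3, 4, 7}  B5 = {3, 4, 5}  B6 = {3, 5, 6}
Tree: B1–B2, B2–B3, B3–B4, B4–B5, B5–B6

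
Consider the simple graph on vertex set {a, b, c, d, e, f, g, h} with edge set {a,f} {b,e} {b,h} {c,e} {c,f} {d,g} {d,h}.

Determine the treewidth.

A width-1 tree decomposition is:
Bags: B1 = {d, g}  B2 = {d, h}  B3 = {b, h}  B4 = {b, e}  B5 = {c, e}  B6 = {c, f}  B7 = {a, f}
Tree: B1–B2, B2–B3, B3–B4, B4–B5, B5–B6, B6–B7
Every bag has size at most 2, so the width is 2 − 1 = 1 and tw(G) ≤ 1. Since G has at least one edge (e.g. g–d), it is not an edgeless graph, so tw(G) ≥ 1. Hence tw(G) = 1 exactly.

1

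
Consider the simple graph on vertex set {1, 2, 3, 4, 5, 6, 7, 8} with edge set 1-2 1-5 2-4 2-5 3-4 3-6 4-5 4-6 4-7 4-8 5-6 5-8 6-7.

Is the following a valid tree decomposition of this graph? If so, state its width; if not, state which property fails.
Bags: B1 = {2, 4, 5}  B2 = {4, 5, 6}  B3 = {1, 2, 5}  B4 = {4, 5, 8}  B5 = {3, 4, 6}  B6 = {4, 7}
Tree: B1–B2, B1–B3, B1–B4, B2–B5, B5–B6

No — edge (6,7) lies in no bag.

A tree decomposition must satisfy three properties: every vertex lies in some bag; for every edge, both endpoints lie together in some bag; and for every vertex, the bags containing it form a connected subtree. Here edge (6,7) lies in no bag, so the decomposition is invalid.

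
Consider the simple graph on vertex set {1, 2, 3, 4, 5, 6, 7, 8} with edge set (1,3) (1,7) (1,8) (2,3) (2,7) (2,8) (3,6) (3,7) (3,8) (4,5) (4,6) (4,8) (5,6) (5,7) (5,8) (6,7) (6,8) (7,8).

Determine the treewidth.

3

A width-3 tree decomposition is:
Bags: B1 = {5, 6, 7, 8}  B2 = {3, 6, 7, 8}  B3 = {4, 5, 6, 8}  B4 = {1, 3, 7, 8}  B5 = {2, 3, 7, 8}
Tree: B1–B2, B1–B3, B2–B4, B4–B5
The largest bag has 4 vertices, giving width 3; this decomposition certifies tw(G) ≤ 3. Conversely, {4, 5, 6, 8} is a clique of size 4, and the vertices of any clique must share a bag in every tree decomposition; so some bag has ≥ 4 vertices and tw(G) ≥ 3. Hence tw(G) = 3 exactly.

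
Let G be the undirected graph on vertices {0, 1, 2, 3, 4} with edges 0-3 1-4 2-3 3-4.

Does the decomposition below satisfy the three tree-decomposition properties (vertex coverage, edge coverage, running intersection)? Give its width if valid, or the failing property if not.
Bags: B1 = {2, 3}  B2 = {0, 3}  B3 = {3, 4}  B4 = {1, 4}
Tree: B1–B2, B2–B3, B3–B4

Yes; width 1.

Every vertex of G appears in some bag (union = {0, 1, 2, 3, 4}); every edge is covered by a bag; and for each vertex v the set of bags containing v is connected in the bag tree. The decomposition is therefore valid. The largest bag has 2 vertices, so the width is 1.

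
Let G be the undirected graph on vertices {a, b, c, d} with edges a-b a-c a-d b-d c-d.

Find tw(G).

A width-2 tree decomposition is:
Bags: B1 = {a, b, d}  B2 = {a, c, d}
Tree: B1–B2
Every bag has size at most 3, so the width is 3 − 1 = 2 and tw(G) ≤ 2. For the lower bound, the 3 vertices {a, c, d} are pairwise adjacent, and any tree decomposition puts a clique entirely inside one bag — forcing width ≥ 2. Therefore the treewidth is 2.

2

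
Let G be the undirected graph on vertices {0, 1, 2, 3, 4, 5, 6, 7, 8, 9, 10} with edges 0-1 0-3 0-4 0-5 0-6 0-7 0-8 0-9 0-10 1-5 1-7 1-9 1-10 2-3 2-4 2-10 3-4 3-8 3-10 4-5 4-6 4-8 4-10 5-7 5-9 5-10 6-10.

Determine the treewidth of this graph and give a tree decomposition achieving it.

Treewidth 3.
One such decomposition:
Bags: B1 = {0, 4, 5, 10}  B2 = {0, 1, 5, 10}  B3 = {0, 3, 4, 10}  B4 = {2, 3, 4, 10}  B5 = {0, 1, 5, 7}  B6 = {0, 3, 4, 8}  B7 = {0, 1, 5, 9}  B8 = {0, 4, 6, 10}
Tree: B1–B2, B1–B3, B3–B4, B2–B5, B3–B6, B5–B7, B1–B8

Every bag has size at most 4, so the width is 4 − 1 = 3 and tw(G) ≤ 3. Conversely, {0, 1, 5, 9} is a clique of size 4, and the vertices of any clique must share a bag in every tree decomposition; so some bag has ≥ 4 vertices and tw(G) ≥ 3. The upper and lower bounds meet at 3, so that is the treewidth.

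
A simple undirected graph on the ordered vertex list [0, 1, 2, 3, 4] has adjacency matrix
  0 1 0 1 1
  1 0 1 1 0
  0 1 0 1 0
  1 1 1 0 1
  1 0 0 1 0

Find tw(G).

A width-2 tree decomposition is:
Bags: B1 = {0, 1, 3}  B2 = {0, 3, 4}  B3 = {1, 2, 3}
Tree: B1–B2, B1–B3
Each bag holds 3 vertices, so the decomposition has width 2, which upper-bounds the treewidth. Conversely, {0, 1, 3} is a clique of size 3, and the vertices of any clique must share a bag in every tree decomposition; so some bag has ≥ 3 vertices and tw(G) ≥ 2. The upper and lower bounds meet at 2, so that is the treewidth.

2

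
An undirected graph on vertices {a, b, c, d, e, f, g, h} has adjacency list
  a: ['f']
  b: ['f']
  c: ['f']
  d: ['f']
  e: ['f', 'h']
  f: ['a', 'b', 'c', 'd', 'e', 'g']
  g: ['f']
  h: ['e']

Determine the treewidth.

1

A width-1 tree decomposition is:
Bags: B1 = {e, f}  B2 = {f, g}  B3 = {b, f}  B4 = {a, f}  B5 = {d, f}  B6 = {c, f}  B7 = {e, h}
Tree: B1–B2, B1–B3, B2–B4, B4–B5, B1–B6, B1–B7
Each bag holds 2 vertices, so the decomposition has width 1, which upper-bounds the treewidth. Since G has at least one edge (e.g. f–e), it is not an edgeless graph, so tw(G) ≥ 1. Hence tw(G) = 1 exactly.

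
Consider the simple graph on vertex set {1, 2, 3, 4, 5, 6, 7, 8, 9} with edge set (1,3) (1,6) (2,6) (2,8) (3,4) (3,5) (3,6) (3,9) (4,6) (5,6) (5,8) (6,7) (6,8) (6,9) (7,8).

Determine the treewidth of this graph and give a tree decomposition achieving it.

The largest bag has 3 vertices, giving width 2; this decomposition certifies tw(G) ≤ 2. On the other hand G contains the 3-clique {2, 6, 8}. A clique must lie in a single bag of any decomposition, so no decomposition can have width below 2. The upper and lower bounds meet at 2, so that is the treewidth.

Treewidth 2.
One such decomposition:
Bags: B1 = {3, 6, 9}  B2 = {1, 3, 6}  B3 = {3, 5, 6}  B4 = {5, 6, 8}  B5 = {2, 6, 8}  B6 = {6, 7, 8}  B7 = {3, 4, 6}
Tree: B1–B2, B2–B3, B3–B4, B4–B5, B4–B6, B3–B7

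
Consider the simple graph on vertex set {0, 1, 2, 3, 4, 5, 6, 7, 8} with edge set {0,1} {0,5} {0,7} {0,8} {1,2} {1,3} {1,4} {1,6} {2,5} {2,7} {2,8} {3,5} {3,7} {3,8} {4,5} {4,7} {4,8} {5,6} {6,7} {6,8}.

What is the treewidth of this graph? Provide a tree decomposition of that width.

Each bag holds 5 vertices, so the decomposition has width 4, which upper-bounds the treewidth. For the lower bound: the 5 vertex sets {0,7}, {2,8}, {4,5}, {1}, {3} are disjoint, each induces a connected subgraph, and every pair is joined by at least one edge of G. Contracting each set to a single vertex therefore yields K_{5} as a minor, and since treewidth is minor-monotone, tw(G) ≥ tw(K_{5}) = 4. Hence tw(G) = 4 exactly.

Treewidth 4.
Bags: B1 = {0, 1, 5, 7, 8}  B2 = {1, 2, 5, 7, 8}  B3 = {1, 4, 5, 7, 8}  B4 = {1, 3, 5, 7, 8}  B5 = {1, 5, 6, 7, 8}
Tree: B1–B2, B2–B3, B3–B4, B4–B5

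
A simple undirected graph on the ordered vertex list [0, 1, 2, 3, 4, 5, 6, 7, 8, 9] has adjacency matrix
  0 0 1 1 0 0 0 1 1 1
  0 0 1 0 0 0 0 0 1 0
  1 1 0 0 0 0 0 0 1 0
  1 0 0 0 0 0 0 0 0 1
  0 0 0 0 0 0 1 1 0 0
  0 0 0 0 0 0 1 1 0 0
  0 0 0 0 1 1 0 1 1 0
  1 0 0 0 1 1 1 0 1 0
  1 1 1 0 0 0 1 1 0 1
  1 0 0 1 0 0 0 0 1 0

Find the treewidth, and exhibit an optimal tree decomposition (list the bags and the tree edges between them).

Treewidth 2.
One such decomposition:
Bags: B1 = {6, 7, 8}  B2 = {5, 6, 7}  B3 = {0, 7, 8}  B4 = {0, 8, 9}  B5 = {4, 6, 7}  B6 = {0, 3, 9}  B7 = {0, 2, 8}  B8 = {1, 2, 8}
Tree: B1–B2, B1–B3, B3–B4, B1–B5, B4–B6, B4–B7, B7–B8

Every bag has size at most 3, so the width is 3 − 1 = 2 and tw(G) ≤ 2. Conversely, {0, 8, 9} is a clique of size 3, and the vertices of any clique must share a bag in every tree decomposition; so some bag has ≥ 3 vertices and tw(G) ≥ 2. Therefore the treewidth is 2.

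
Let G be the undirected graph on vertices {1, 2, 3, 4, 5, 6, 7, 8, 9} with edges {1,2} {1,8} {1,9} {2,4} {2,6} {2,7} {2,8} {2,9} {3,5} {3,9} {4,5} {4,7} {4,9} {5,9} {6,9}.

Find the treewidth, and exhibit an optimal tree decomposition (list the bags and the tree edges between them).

The largest bag has 3 vertices, giving width 2; this decomposition certifies tw(G) ≤ 2. For the lower bound, the 3 vertices {1, 2, 8} are pairwise adjacent, and any tree decomposition puts a clique entirely inside one bag — forcing width ≥ 2. Combining the bounds, tw(G) = 2.

Treewidth 2.
One optimal decomposition is:
Bags: B1 = {2, 4, 9}  B2 = {2, 6, 9}  B3 = {4, 5, 9}  B4 = {1, 2, 9}  B5 = {1, 2, 8}  B6 = {3, 5, 9}  B7 = {2, 4, 7}
Tree: B1–B2, B1–B3, B1–B4, B4–B5, B3–B6, B1–B7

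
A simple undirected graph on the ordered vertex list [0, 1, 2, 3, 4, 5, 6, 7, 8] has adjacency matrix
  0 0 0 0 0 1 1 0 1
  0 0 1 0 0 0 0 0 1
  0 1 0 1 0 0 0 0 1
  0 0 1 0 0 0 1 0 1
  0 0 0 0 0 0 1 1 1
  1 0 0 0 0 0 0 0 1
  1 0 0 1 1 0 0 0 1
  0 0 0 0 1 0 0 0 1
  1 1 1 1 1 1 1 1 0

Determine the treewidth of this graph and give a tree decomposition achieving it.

Treewidth 2.
Bags: B1 = {3, 6, 8}  B2 = {2, 3, 8}  B3 = {1, 2, 8}  B4 = {0, 6, 8}  B5 = {4, 6, 8}  B6 = {4, 7, 8}  B7 = {0, 5, 8}
Tree: B1–B2, B2–B3, B1–B4, B1–B5, B5–B6, B4–B7

The largest bag has 3 vertices, giving width 2; this decomposition certifies tw(G) ≤ 2. For the lower bound, the 3 vertices {1, 2, 8} are pairwise adjacent, and any tree decomposition puts a clique entirely inside one bag — forcing width ≥ 2. The upper and lower bounds meet at 2, so that is the treewidth.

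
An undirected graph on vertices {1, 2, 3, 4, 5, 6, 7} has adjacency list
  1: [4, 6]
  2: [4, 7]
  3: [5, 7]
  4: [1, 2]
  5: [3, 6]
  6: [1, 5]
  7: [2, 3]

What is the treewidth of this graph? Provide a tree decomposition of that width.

The largest bag has 3 vertices, giving width 2; this decomposition certifies tw(G) ≤ 2. For the lower bound, G contains the cycle 5–6–1–4–2–7–3–5, so G is not a forest; only forests have treewidth ≤ 1, hence tw(G) ≥ 2. Combining the bounds, tw(G) = 2.

Treewidth 2.
One optimal decomposition is:
Bags: B1 = {1, 5, 6}  B2 = {1, 4, 5}  B3 = {2, 4, 5}  B4 = {2, 5, 7}  B5 = {3, 5, 7}
Tree: B1–B2, B2–B3, B3–B4, B4–B5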